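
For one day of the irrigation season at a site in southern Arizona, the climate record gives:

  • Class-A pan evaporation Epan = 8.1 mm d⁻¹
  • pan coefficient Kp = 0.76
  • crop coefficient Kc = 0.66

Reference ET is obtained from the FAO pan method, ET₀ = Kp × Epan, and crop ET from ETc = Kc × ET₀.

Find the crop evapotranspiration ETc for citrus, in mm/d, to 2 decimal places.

ET₀ = 0.76 × 8.1 = 6.1560 mm/d
ETc = Kc × ET₀ = 0.66 × 6.1560 = 4.0630 mm/d

4.06 mm/d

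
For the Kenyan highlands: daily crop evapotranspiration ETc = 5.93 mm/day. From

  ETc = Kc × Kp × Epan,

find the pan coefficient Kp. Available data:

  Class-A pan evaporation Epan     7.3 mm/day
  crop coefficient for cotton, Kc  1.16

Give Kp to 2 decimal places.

ETc = Kc × Kp × Epan  ⇒  Kp = ETc / (Kc × Epan)
Kp = 5.93 / (1.16 × 7.3) = 5.93 / 8.468 = 0.7003

0.70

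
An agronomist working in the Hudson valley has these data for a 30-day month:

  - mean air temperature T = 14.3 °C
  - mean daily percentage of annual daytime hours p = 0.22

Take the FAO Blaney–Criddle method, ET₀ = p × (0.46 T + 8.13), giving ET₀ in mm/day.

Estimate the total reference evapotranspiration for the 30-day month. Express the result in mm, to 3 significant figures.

ET₀ = 0.22 × (0.46 × 14.3 + 8.13) = 0.22 × 14.708 = 3.2358 mm/d
Monthly total = 3.2358 × 30 = 97.074 mm

97.1 mm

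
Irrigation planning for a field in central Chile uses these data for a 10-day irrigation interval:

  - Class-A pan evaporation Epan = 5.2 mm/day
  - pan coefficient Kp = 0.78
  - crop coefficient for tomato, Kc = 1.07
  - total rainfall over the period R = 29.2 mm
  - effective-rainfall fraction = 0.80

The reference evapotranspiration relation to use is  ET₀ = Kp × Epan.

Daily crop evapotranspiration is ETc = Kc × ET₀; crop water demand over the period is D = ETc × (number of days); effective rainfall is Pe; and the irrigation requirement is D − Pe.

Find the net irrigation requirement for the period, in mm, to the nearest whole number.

ET₀ = 0.78 × 5.2 = 4.0560 mm/d
ETc = Kc × ET₀ = 1.07 × 4.0560 = 4.3399 mm/d
Crop demand D = ETc × 10 d = 4.3399 × 10 = 43.399 mm
Pe = 0.80 × 29.2 = 23.360 mm
D − Pe = 43.399 − 23.360 = 20.039 mm

20 mm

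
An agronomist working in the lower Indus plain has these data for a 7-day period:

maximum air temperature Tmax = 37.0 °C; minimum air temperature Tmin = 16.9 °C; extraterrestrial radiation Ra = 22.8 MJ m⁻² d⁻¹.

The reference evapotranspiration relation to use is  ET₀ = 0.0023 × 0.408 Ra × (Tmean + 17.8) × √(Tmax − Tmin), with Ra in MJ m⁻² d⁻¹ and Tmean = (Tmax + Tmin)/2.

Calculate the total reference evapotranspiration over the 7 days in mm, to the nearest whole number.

30 mm

Tmean = (37.0 + 16.9)/2 = 26.95 °C
0.408 Ra = 0.408 × 22.8 = 9.3024 mm/d equivalent
ET₀ = 0.0023 × 9.3024 × (26.95 + 17.8) × √20.1 = 0.0023 × 9.3024 × 44.75 × 4.4833 = 4.2925 mm/d
Over 7 days: 4.2925 × 7 = 30.048 mm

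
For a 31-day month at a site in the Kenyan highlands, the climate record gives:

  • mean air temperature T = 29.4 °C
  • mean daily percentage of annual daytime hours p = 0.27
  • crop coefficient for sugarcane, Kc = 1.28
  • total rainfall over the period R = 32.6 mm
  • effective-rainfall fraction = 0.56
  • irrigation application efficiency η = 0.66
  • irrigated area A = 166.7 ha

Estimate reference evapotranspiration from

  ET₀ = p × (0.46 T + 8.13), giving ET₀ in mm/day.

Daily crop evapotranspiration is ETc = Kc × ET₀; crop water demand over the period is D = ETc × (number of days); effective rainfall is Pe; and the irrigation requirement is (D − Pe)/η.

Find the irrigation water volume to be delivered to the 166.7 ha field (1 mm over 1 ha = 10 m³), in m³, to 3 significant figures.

ET₀ = 0.27 × (0.46 × 29.4 + 8.13) = 0.27 × 21.654 = 5.8466 mm/d
ETc = Kc × ET₀ = 1.28 × 5.8466 = 7.4836 mm/d
Crop demand D = ETc × 31 d = 7.4836 × 31 = 231.992 mm
Pe = 0.56 × 32.6 = 18.256 mm
D − Pe = 231.992 − 18.256 = 213.736 mm
Gross irrigation = 213.736 / 0.66 = 323.842 mm
Volume = 323.842 mm × 166.7 ha × 10 = 539844.6 m³

540000 m³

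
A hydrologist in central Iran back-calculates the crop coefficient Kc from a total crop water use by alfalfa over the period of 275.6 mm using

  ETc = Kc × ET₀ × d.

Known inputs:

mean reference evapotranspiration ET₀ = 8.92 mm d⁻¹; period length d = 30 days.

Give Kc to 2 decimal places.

ETc = Kc × ET₀ × d  ⇒  Kc = ETc / (ET₀ × d)
Kc = 275.6 / (8.92 × 30) = 275.6 / 267.60 = 1.0299

1.03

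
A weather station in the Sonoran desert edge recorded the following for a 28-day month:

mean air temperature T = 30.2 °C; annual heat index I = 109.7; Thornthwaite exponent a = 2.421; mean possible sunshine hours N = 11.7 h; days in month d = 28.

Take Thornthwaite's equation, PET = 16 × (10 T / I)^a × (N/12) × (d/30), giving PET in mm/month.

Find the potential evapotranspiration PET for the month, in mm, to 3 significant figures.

169 mm

10T/I = 10 × 30.2 / 109.7 = 2.7530
(10T/I)^a = 2.7530^2.421 = 11.6084
Uncorrected PET = 16 × 11.6084 = 185.734 mm
Correction = (N/12)(d/30) = (11.7/12)(28/30) = 0.9100
PET = 185.734 × 0.9100 = 169.018 mm/month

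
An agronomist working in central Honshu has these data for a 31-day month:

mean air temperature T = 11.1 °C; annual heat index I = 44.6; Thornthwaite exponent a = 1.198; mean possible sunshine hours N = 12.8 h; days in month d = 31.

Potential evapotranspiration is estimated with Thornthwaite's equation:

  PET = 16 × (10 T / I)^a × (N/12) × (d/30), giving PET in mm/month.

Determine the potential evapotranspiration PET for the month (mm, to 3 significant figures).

52.6 mm

10T/I = 10 × 11.1 / 44.6 = 2.4888
(10T/I)^a = 2.4888^1.198 = 2.9812
Uncorrected PET = 16 × 2.9812 = 47.699 mm
Correction = (N/12)(d/30) = (12.8/12)(31/30) = 1.1022
PET = 47.699 × 1.1022 = 52.574 mm/month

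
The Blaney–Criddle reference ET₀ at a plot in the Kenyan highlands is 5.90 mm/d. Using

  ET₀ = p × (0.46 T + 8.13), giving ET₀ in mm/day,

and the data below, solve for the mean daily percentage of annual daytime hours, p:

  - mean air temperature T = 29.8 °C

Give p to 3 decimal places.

0.270

p = ET₀ / (0.46 T + 8.13) = 5.90 / (0.46 × 29.8 + 8.13) = 5.90 / 21.838 = 0.2702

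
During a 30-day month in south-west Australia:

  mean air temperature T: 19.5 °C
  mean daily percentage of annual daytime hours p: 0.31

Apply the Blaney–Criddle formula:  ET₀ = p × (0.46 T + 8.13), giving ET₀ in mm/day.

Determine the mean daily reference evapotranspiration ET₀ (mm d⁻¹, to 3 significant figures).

ET₀ = 0.31 × (0.46 × 19.5 + 8.13) = 0.31 × 17.100 = 5.3010 mm/d

5.30 mm d⁻¹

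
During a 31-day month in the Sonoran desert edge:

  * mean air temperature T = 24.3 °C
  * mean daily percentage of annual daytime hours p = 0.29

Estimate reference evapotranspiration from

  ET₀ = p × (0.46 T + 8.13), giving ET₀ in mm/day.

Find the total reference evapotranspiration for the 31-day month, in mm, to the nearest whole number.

ET₀ = 0.29 × (0.46 × 24.3 + 8.13) = 0.29 × 19.308 = 5.5993 mm/d
Monthly total = 5.5993 × 31 = 173.578 mm

174 mm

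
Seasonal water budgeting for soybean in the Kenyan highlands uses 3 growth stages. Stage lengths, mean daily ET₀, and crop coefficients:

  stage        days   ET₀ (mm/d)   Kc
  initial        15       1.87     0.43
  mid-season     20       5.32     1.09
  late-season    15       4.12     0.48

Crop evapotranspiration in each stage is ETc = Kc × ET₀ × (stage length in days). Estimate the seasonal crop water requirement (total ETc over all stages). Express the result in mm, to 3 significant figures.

158 mm

initial: 0.43 × 1.87 × 15 = 12.06 mm
mid-season: 1.09 × 5.32 × 20 = 115.98 mm
late-season: 0.48 × 4.12 × 15 = 29.66 mm
Seasonal total = 157.70 mm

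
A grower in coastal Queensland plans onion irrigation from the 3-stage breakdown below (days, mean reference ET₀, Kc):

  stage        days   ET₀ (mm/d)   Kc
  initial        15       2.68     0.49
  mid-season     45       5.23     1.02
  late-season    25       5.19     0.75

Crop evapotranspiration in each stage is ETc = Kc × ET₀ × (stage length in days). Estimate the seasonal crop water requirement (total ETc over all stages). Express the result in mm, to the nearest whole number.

initial: 0.49 × 2.68 × 15 = 19.70 mm
mid-season: 1.02 × 5.23 × 45 = 240.06 mm
late-season: 0.75 × 5.19 × 25 = 97.31 mm
Seasonal total = 357.07 mm

357 mm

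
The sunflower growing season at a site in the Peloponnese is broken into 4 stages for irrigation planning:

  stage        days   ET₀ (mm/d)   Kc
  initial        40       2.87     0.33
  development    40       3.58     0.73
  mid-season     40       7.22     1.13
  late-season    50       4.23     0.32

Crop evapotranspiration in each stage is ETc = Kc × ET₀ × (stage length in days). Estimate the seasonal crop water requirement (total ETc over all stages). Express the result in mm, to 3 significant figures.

536 mm

initial: 0.33 × 2.87 × 40 = 37.88 mm
development: 0.73 × 3.58 × 40 = 104.54 mm
mid-season: 1.13 × 7.22 × 40 = 326.34 mm
late-season: 0.32 × 4.23 × 50 = 67.68 mm
Seasonal total = 536.44 mm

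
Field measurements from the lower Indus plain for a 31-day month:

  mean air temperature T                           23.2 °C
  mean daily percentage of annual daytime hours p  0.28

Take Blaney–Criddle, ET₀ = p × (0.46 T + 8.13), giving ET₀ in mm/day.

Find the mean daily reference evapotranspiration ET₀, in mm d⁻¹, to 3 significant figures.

ET₀ = 0.28 × (0.46 × 23.2 + 8.13) = 0.28 × 18.802 = 5.2646 mm/d

5.26 mm d⁻¹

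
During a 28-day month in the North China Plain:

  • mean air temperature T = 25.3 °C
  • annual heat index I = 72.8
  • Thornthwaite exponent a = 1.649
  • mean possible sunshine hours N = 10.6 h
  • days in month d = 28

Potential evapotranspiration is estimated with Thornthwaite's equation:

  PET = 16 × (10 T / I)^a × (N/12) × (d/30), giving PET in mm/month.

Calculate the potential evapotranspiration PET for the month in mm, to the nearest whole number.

10T/I = 10 × 25.3 / 72.8 = 3.4753
(10T/I)^a = 3.4753^1.649 = 7.8000
Uncorrected PET = 16 × 7.8000 = 124.800 mm
Correction = (N/12)(d/30) = (10.6/12)(28/30) = 0.8244
PET = 124.800 × 0.8244 = 102.885 mm/month

103 mm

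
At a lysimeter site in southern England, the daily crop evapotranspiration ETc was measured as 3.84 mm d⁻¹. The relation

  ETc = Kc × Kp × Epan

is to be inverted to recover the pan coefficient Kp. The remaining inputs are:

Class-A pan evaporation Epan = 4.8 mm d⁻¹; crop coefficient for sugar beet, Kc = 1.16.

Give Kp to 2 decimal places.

ETc = Kc × Kp × Epan  ⇒  Kp = ETc / (Kc × Epan)
Kp = 3.84 / (1.16 × 4.8) = 3.84 / 5.568 = 0.6897

0.69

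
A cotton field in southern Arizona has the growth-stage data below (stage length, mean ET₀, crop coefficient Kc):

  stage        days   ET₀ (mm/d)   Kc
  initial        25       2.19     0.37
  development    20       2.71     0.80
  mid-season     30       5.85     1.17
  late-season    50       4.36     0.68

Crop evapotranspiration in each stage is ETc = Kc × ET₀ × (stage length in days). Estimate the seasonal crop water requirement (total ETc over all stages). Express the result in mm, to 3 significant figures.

417 mm

initial: 0.37 × 2.19 × 25 = 20.26 mm
development: 0.80 × 2.71 × 20 = 43.36 mm
mid-season: 1.17 × 5.85 × 30 = 205.34 mm
late-season: 0.68 × 4.36 × 50 = 148.24 mm
Seasonal total = 417.20 mm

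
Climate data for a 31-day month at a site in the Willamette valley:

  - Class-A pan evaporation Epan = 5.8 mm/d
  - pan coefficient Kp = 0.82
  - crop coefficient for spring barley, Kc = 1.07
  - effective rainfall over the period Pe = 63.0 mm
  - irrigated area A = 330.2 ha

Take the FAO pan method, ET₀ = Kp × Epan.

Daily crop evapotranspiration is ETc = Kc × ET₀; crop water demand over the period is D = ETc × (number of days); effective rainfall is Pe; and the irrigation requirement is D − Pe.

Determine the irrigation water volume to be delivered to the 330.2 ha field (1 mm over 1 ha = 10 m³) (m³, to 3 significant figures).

ET₀ = 0.82 × 5.8 = 4.7560 mm/d
ETc = Kc × ET₀ = 1.07 × 4.7560 = 5.0889 mm/d
Crop demand D = ETc × 31 d = 5.0889 × 31 = 157.756 mm
D − Pe = 157.756 − 63.0 = 94.756 mm
Volume = 94.756 mm × 330.2 ha × 10 = 312884.3 m³

313000 m³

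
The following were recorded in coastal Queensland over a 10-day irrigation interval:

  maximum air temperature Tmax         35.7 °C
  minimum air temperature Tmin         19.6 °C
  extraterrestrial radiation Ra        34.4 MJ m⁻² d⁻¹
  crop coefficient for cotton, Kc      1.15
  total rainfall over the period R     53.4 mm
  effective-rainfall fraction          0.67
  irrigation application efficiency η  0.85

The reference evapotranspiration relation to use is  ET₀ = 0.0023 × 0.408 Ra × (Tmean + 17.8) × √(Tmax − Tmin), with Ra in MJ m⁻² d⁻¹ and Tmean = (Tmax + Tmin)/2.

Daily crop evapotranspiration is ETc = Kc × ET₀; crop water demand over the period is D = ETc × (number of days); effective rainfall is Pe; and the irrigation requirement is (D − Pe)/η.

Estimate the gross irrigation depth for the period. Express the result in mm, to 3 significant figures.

37.6 mm

Tmean = (35.7 + 19.6)/2 = 27.65 °C
0.408 Ra = 0.408 × 34.4 = 14.0352 mm/d equivalent
ET₀ = 0.0023 × 14.0352 × (27.65 + 17.8) × √16.1 = 0.0023 × 14.0352 × 45.45 × 4.0125 = 5.8870 mm/d
ETc = Kc × ET₀ = 1.15 × 5.8870 = 6.7701 mm/d
Crop demand D = ETc × 10 d = 6.7701 × 10 = 67.701 mm
Pe = 0.67 × 53.4 = 35.778 mm
D − Pe = 67.701 − 35.778 = 31.923 mm
Gross irrigation = 31.923 / 0.85 = 37.556 mm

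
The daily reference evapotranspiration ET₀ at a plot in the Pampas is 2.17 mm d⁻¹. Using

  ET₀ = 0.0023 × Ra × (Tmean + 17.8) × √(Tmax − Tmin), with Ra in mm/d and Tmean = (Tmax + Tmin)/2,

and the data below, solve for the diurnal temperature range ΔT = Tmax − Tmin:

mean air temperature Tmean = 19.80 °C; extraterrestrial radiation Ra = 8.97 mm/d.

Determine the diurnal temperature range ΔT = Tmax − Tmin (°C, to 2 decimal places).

7.83 °C

√ΔT = ET₀ / [0.0023 × Ra × (Tmean+17.8)] = 2.17 / (0.0023 × 8.97 × 37.60) = 2.7974
ΔT = 2.7974² = 7.825 °C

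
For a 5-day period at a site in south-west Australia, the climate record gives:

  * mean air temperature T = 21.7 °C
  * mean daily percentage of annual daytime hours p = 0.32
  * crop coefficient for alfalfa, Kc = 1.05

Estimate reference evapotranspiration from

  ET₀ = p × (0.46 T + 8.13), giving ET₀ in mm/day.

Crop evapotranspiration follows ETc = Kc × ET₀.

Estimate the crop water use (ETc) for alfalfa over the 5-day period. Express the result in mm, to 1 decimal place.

30.4 mm

ET₀ = 0.32 × (0.46 × 21.7 + 8.13) = 0.32 × 18.112 = 5.7958 mm/d
ETc = Kc × ET₀ = 1.05 × 5.7958 = 6.0856 mm/d
Over 5 days: 6.0856 × 5 = 30.428 mm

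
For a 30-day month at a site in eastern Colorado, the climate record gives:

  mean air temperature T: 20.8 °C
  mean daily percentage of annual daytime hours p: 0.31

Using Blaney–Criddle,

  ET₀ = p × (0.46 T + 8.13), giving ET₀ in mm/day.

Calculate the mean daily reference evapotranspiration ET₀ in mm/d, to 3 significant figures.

5.49 mm/d

ET₀ = 0.31 × (0.46 × 20.8 + 8.13) = 0.31 × 17.698 = 5.4864 mm/d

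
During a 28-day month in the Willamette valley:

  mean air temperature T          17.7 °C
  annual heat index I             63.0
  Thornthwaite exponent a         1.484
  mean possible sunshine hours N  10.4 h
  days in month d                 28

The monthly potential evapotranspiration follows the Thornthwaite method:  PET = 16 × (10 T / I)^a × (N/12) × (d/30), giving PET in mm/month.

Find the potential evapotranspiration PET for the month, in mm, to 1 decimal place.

59.9 mm

10T/I = 10 × 17.7 / 63.0 = 2.8095
(10T/I)^a = 2.8095^1.484 = 4.6320
Uncorrected PET = 16 × 4.6320 = 74.112 mm
Correction = (N/12)(d/30) = (10.4/12)(28/30) = 0.8089
PET = 74.112 × 0.8089 = 59.949 mm/month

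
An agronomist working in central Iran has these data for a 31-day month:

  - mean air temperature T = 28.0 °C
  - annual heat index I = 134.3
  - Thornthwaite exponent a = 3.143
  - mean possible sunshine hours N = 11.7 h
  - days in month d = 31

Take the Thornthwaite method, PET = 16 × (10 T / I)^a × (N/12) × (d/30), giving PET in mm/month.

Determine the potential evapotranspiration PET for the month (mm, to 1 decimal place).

162.3 mm

10T/I = 10 × 28.0 / 134.3 = 2.0849
(10T/I)^a = 2.0849^3.143 = 10.0666
Uncorrected PET = 16 × 10.0666 = 161.066 mm
Correction = (N/12)(d/30) = (11.7/12)(31/30) = 1.0075
PET = 161.066 × 1.0075 = 162.274 mm/month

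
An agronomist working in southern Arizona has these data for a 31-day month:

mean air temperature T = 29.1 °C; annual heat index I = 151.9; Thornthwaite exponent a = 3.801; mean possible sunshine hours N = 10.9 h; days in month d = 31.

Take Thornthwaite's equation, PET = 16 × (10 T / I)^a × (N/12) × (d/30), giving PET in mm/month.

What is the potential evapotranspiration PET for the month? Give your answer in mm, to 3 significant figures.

10T/I = 10 × 29.1 / 151.9 = 1.9157
(10T/I)^a = 1.9157^3.801 = 11.8339
Uncorrected PET = 16 × 11.8339 = 189.342 mm
Correction = (N/12)(d/30) = (10.9/12)(31/30) = 0.9386
PET = 189.342 × 0.9386 = 177.716 mm/month

178 mm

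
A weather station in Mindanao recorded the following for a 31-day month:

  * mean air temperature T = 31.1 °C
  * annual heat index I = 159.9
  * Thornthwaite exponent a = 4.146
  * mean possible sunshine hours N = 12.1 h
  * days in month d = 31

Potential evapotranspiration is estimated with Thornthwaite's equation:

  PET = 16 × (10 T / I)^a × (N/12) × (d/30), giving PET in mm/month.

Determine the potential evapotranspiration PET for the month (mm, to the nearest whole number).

10T/I = 10 × 31.1 / 159.9 = 1.9450
(10T/I)^a = 1.9450^4.146 = 15.7711
Uncorrected PET = 16 × 15.7711 = 252.338 mm
Correction = (N/12)(d/30) = (12.1/12)(31/30) = 1.0419
PET = 252.338 × 1.0419 = 262.911 mm/month

263 mm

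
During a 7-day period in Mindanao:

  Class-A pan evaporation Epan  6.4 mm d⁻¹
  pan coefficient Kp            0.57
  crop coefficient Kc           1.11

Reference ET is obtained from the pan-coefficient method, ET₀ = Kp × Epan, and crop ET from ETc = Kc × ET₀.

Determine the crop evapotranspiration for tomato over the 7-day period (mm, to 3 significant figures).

ET₀ = 0.57 × 6.4 = 3.6480 mm/d
ETc = Kc × ET₀ = 1.11 × 3.6480 = 4.0493 mm/d
Over 7 days: 4.0493 × 7 = 28.345 mm

28.3 mm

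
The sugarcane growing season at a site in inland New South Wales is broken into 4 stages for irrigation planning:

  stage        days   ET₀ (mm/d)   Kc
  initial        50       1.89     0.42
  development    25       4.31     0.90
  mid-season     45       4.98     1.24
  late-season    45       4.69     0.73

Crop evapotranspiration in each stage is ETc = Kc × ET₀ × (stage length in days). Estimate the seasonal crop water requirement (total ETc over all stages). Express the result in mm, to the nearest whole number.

initial: 0.42 × 1.89 × 50 = 39.69 mm
development: 0.90 × 4.31 × 25 = 96.98 mm
mid-season: 1.24 × 4.98 × 45 = 277.88 mm
late-season: 0.73 × 4.69 × 45 = 154.07 mm
Seasonal total = 568.62 mm

569 mm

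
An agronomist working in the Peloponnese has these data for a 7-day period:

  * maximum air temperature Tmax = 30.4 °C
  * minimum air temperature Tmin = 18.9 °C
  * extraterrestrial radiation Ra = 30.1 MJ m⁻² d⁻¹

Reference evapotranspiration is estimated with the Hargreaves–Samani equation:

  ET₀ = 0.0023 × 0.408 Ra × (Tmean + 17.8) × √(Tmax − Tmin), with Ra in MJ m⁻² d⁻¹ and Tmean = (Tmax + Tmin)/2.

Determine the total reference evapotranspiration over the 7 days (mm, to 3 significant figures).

28.5 mm

Tmean = (30.4 + 18.9)/2 = 24.65 °C
0.408 Ra = 0.408 × 30.1 = 12.2808 mm/d equivalent
ET₀ = 0.0023 × 12.2808 × (24.65 + 17.8) × √11.5 = 0.0023 × 12.2808 × 42.45 × 3.3912 = 4.0662 mm/d
Over 7 days: 4.0662 × 7 = 28.463 mm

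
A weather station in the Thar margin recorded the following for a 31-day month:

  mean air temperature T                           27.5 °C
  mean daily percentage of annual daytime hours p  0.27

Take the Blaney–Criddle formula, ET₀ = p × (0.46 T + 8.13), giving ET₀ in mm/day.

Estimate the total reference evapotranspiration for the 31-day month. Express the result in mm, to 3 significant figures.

ET₀ = 0.27 × (0.46 × 27.5 + 8.13) = 0.27 × 20.780 = 5.6106 mm/d
Monthly total = 5.6106 × 31 = 173.929 mm

174 mm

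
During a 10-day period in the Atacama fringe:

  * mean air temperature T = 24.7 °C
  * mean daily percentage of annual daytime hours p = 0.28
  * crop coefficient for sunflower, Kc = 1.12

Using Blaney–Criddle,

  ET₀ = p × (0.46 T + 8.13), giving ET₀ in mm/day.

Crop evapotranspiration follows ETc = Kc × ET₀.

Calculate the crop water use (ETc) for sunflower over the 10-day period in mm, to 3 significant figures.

ET₀ = 0.28 × (0.46 × 24.7 + 8.13) = 0.28 × 19.492 = 5.4578 mm/d
ETc = Kc × ET₀ = 1.12 × 5.4578 = 6.1127 mm/d
Over 10 days: 6.1127 × 10 = 61.127 mm

61.1 mm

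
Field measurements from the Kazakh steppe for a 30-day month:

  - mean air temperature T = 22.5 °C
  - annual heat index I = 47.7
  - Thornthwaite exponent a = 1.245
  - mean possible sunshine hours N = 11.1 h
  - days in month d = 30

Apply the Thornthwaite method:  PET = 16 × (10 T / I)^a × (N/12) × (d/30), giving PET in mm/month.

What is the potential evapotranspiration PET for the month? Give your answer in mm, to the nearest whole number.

10T/I = 10 × 22.5 / 47.7 = 4.7170
(10T/I)^a = 4.7170^1.245 = 6.8979
Uncorrected PET = 16 × 6.8979 = 110.366 mm
Correction = (N/12)(d/30) = (11.1/12)(30/30) = 0.9250
PET = 110.366 × 0.9250 = 102.089 mm/month

102 mm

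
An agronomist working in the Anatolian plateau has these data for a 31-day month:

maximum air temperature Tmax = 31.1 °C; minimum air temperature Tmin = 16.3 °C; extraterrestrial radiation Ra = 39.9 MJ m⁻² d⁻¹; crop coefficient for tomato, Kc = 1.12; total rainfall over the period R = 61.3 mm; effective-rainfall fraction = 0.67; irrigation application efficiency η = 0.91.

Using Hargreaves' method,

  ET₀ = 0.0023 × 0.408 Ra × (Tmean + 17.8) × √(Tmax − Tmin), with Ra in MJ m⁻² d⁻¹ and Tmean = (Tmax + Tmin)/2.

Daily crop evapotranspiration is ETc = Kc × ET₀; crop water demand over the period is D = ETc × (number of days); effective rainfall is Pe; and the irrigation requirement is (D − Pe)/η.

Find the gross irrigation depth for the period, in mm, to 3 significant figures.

Tmean = (31.1 + 16.3)/2 = 23.70 °C
0.408 Ra = 0.408 × 39.9 = 16.2792 mm/d equivalent
ET₀ = 0.0023 × 16.2792 × (23.70 + 17.8) × √14.8 = 0.0023 × 16.2792 × 41.50 × 3.8471 = 5.9778 mm/d
ETc = Kc × ET₀ = 1.12 × 5.9778 = 6.6951 mm/d
Crop demand D = ETc × 31 d = 6.6951 × 31 = 207.548 mm
Pe = 0.67 × 61.3 = 41.071 mm
D − Pe = 207.548 − 41.071 = 166.477 mm
Gross irrigation = 166.477 / 0.91 = 182.942 mm

183 mm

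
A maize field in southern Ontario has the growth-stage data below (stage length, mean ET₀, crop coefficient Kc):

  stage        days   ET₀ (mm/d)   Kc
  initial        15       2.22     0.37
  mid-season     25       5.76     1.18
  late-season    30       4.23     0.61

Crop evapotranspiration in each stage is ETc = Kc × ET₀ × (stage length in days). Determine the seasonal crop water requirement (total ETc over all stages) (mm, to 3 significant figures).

initial: 0.37 × 2.22 × 15 = 12.32 mm
mid-season: 1.18 × 5.76 × 25 = 169.92 mm
late-season: 0.61 × 4.23 × 30 = 77.41 mm
Seasonal total = 259.65 mm

260 mm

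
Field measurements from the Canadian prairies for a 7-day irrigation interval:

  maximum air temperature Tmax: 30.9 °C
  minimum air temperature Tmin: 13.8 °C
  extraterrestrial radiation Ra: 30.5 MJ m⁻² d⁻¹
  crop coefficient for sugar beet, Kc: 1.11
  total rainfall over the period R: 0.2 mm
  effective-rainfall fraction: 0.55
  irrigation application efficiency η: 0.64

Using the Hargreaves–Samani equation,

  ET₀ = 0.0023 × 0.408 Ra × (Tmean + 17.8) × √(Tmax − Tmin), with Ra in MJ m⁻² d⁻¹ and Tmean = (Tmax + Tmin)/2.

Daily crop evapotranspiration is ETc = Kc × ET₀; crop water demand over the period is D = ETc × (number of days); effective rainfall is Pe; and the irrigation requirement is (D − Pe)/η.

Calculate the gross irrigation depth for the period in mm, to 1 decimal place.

57.5 mm

Tmean = (30.9 + 13.8)/2 = 22.35 °C
0.408 Ra = 0.408 × 30.5 = 12.4440 mm/d equivalent
ET₀ = 0.0023 × 12.4440 × (22.35 + 17.8) × √17.1 = 0.0023 × 12.4440 × 40.15 × 4.1352 = 4.7519 mm/d
ETc = Kc × ET₀ = 1.11 × 4.7519 = 5.2746 mm/d
Crop demand D = ETc × 7 d = 5.2746 × 7 = 36.922 mm
Pe = 0.55 × 0.2 = 0.110 mm
D − Pe = 36.922 − 0.110 = 36.812 mm
Gross irrigation = 36.812 / 0.64 = 57.519 mm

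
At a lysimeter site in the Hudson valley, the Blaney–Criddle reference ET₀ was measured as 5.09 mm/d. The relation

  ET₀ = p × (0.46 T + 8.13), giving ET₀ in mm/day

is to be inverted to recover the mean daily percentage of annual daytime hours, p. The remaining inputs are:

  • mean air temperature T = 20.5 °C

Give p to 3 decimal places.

0.290

p = ET₀ / (0.46 T + 8.13) = 5.09 / (0.46 × 20.5 + 8.13) = 5.09 / 17.560 = 0.2899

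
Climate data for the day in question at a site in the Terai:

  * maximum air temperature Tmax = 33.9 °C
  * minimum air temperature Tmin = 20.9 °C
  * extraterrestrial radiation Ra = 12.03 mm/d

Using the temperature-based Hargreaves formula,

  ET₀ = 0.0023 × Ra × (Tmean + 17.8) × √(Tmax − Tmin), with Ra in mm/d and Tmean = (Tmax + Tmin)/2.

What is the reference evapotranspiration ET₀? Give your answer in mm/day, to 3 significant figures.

Tmean = (33.9 + 20.9)/2 = 27.40 °C
ET₀ = 0.0023 × 12.03 × (27.40 + 17.8) × √13.0 = 0.0023 × 12.03 × 45.20 × 3.6056 = 4.5093 mm/d

4.51 mm/day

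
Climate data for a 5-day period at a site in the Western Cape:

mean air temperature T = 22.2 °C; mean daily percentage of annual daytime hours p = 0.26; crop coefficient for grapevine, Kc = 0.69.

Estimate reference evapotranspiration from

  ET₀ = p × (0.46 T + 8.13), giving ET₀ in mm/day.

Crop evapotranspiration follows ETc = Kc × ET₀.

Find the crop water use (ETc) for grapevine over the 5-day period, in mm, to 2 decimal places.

16.45 mm

ET₀ = 0.26 × (0.46 × 22.2 + 8.13) = 0.26 × 18.342 = 4.7689 mm/d
ETc = Kc × ET₀ = 0.69 × 4.7689 = 3.2905 mm/d
Over 5 days: 3.2905 × 5 = 16.453 mm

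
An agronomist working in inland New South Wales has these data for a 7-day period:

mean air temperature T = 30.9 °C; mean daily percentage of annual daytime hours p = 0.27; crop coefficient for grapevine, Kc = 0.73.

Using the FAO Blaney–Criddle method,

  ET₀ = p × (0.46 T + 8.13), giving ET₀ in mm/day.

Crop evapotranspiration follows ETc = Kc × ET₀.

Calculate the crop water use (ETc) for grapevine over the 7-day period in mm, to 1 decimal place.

30.8 mm

ET₀ = 0.27 × (0.46 × 30.9 + 8.13) = 0.27 × 22.344 = 6.0329 mm/d
ETc = Kc × ET₀ = 0.73 × 6.0329 = 4.4040 mm/d
Over 7 days: 4.4040 × 7 = 30.828 mm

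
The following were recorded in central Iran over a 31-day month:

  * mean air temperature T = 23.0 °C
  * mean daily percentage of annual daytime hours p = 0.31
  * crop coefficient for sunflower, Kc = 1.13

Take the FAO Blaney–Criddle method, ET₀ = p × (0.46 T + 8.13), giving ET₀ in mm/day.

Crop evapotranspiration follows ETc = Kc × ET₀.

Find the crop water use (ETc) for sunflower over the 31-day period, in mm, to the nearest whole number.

203 mm

ET₀ = 0.31 × (0.46 × 23.0 + 8.13) = 0.31 × 18.710 = 5.8001 mm/d
ETc = Kc × ET₀ = 1.13 × 5.8001 = 6.5541 mm/d
Over 31 days: 6.5541 × 31 = 203.177 mm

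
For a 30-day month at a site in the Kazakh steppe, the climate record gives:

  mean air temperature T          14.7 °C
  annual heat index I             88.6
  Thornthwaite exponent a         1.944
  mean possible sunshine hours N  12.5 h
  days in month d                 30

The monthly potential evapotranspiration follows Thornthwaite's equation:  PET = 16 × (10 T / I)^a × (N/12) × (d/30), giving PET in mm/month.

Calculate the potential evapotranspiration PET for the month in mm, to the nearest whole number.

45 mm

10T/I = 10 × 14.7 / 88.6 = 1.6591
(10T/I)^a = 1.6591^1.944 = 2.6757
Uncorrected PET = 16 × 2.6757 = 42.811 mm
Correction = (N/12)(d/30) = (12.5/12)(30/30) = 1.0417
PET = 42.811 × 1.0417 = 44.596 mm/month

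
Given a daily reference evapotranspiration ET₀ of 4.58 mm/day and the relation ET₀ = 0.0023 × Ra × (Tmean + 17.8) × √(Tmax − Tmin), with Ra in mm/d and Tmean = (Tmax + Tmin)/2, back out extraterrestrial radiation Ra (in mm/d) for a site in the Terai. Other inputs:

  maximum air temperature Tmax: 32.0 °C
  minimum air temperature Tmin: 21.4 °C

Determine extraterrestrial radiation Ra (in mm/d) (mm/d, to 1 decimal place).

Tmean = 26.70 °C; √ΔT = 3.2558
Ra = ET₀ / [0.0023 × (Tmean+17.8) × √ΔT] = 4.58 / (0.0023 × 44.50 × 3.2558) = 13.744 mm/d

13.7 mm/d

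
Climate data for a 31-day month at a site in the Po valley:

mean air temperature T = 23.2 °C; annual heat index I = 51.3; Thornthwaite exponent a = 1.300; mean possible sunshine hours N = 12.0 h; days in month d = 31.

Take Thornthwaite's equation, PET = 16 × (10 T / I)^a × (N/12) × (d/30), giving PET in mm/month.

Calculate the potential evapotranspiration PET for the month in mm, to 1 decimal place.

117.6 mm

10T/I = 10 × 23.2 / 51.3 = 4.5224
(10T/I)^a = 4.5224^1.300 = 7.1118
Uncorrected PET = 16 × 7.1118 = 113.789 mm
Correction = (N/12)(d/30) = (12.0/12)(31/30) = 1.0333
PET = 113.789 × 1.0333 = 117.578 mm/month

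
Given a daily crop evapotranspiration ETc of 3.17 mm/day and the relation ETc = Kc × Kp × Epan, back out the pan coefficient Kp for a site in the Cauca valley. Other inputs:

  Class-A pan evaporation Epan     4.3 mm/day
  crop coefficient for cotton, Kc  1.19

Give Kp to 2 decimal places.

0.62

ETc = Kc × Kp × Epan  ⇒  Kp = ETc / (Kc × Epan)
Kp = 3.17 / (1.19 × 4.3) = 3.17 / 5.117 = 0.6195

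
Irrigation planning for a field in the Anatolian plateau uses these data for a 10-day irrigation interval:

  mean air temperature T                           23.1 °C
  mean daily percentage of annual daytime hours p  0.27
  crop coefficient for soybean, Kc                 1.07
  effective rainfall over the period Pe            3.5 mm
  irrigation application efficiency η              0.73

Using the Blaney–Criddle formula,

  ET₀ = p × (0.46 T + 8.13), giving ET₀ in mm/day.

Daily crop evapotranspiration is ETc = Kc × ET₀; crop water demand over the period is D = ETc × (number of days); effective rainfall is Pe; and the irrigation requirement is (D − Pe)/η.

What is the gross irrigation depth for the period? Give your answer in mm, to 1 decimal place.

69.4 mm

ET₀ = 0.27 × (0.46 × 23.1 + 8.13) = 0.27 × 18.756 = 5.0641 mm/d
ETc = Kc × ET₀ = 1.07 × 5.0641 = 5.4186 mm/d
Crop demand D = ETc × 10 d = 5.4186 × 10 = 54.186 mm
D − Pe = 54.186 − 3.5 = 50.686 mm
Gross irrigation = 50.686 / 0.73 = 69.433 mm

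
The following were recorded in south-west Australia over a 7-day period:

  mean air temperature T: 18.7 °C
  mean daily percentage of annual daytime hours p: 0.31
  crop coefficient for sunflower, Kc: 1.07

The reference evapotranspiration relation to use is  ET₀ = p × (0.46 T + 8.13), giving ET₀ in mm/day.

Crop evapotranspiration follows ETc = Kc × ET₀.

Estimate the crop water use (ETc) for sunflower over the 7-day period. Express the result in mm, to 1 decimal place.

ET₀ = 0.31 × (0.46 × 18.7 + 8.13) = 0.31 × 16.732 = 5.1869 mm/d
ETc = Kc × ET₀ = 1.07 × 5.1869 = 5.5500 mm/d
Over 7 days: 5.5500 × 7 = 38.850 mm

38.9 mm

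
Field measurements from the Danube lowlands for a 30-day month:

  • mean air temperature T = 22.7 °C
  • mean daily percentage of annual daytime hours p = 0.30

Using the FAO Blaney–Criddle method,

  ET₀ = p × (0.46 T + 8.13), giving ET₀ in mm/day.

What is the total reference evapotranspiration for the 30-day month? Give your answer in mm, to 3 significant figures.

ET₀ = 0.30 × (0.46 × 22.7 + 8.13) = 0.30 × 18.572 = 5.5716 mm/d
Monthly total = 5.5716 × 30 = 167.148 mm

167 mm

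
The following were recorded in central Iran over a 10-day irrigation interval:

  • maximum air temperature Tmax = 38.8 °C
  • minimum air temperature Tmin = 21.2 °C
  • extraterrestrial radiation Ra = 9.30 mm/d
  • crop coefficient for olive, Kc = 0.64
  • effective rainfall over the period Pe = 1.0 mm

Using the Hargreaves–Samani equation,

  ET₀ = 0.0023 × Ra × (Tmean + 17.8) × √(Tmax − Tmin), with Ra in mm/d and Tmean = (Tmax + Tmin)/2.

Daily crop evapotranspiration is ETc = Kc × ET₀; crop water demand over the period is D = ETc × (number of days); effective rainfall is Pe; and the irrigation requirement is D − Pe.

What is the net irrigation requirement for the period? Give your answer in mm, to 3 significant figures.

26.5 mm

Tmean = (38.8 + 21.2)/2 = 30.00 °C
ET₀ = 0.0023 × 9.30 × (30.00 + 17.8) × √17.6 = 0.0023 × 9.30 × 47.80 × 4.1952 = 4.2893 mm/d
ETc = Kc × ET₀ = 0.64 × 4.2893 = 2.7452 mm/d
Crop demand D = ETc × 10 d = 2.7452 × 10 = 27.452 mm
D − Pe = 27.452 − 1.0 = 26.452 mm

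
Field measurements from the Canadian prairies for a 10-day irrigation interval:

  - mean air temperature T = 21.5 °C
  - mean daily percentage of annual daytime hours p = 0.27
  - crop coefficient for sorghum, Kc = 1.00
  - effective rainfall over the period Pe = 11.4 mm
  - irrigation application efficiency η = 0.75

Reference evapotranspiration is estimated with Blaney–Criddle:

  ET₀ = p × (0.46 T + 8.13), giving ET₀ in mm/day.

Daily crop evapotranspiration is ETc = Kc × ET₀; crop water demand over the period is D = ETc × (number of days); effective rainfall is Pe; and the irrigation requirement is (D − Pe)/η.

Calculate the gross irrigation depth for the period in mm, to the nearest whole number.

50 mm

ET₀ = 0.27 × (0.46 × 21.5 + 8.13) = 0.27 × 18.020 = 4.8654 mm/d
ETc = Kc × ET₀ = 1.00 × 4.8654 = 4.8654 mm/d
Crop demand D = ETc × 10 d = 4.8654 × 10 = 48.654 mm
D − Pe = 48.654 − 11.4 = 37.254 mm
Gross irrigation = 37.254 / 0.75 = 49.672 mm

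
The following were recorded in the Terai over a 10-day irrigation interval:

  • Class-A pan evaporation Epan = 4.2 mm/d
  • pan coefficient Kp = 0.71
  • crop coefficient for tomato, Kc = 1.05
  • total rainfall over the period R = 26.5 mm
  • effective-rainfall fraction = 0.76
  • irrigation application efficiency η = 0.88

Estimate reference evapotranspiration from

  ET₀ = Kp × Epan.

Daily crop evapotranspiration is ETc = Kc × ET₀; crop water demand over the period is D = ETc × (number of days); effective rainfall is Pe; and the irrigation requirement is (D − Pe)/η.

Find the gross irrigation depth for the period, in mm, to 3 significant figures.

ET₀ = 0.71 × 4.2 = 2.9820 mm/d
ETc = Kc × ET₀ = 1.05 × 2.9820 = 3.1311 mm/d
Crop demand D = ETc × 10 d = 3.1311 × 10 = 31.311 mm
Pe = 0.76 × 26.5 = 20.140 mm
D − Pe = 31.311 − 20.140 = 11.171 mm
Gross irrigation = 11.171 / 0.88 = 12.694 mm

12.7 mm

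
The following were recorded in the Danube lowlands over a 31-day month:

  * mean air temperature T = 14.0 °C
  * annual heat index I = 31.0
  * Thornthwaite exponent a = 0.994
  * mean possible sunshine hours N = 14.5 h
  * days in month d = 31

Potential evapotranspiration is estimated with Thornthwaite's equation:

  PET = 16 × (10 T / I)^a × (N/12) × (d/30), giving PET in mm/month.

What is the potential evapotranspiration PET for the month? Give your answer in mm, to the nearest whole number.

89 mm

10T/I = 10 × 14.0 / 31.0 = 4.5161
(10T/I)^a = 4.5161^0.994 = 4.4754
Uncorrected PET = 16 × 4.4754 = 71.606 mm
Correction = (N/12)(d/30) = (14.5/12)(31/30) = 1.2486
PET = 71.606 × 1.2486 = 89.407 mm/month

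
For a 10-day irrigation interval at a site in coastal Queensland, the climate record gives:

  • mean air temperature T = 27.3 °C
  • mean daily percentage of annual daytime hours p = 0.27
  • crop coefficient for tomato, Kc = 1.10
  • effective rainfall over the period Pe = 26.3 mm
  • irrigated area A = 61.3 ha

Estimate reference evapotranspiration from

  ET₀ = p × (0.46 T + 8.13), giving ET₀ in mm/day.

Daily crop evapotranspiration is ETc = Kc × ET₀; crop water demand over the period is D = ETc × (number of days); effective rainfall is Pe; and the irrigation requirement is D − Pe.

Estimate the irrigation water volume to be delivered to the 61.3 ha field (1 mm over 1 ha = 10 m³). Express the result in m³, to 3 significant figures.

21500 m³

ET₀ = 0.27 × (0.46 × 27.3 + 8.13) = 0.27 × 20.688 = 5.5858 mm/d
ETc = Kc × ET₀ = 1.10 × 5.5858 = 6.1444 mm/d
Crop demand D = ETc × 10 d = 6.1444 × 10 = 61.444 mm
D − Pe = 61.444 − 26.3 = 35.144 mm
Volume = 35.144 mm × 61.3 ha × 10 = 21543.3 m³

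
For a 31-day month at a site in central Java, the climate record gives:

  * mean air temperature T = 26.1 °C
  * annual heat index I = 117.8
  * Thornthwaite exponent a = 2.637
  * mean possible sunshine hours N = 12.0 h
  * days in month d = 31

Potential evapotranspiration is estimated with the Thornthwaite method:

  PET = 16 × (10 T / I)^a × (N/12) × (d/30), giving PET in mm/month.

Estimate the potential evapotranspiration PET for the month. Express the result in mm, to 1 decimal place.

10T/I = 10 × 26.1 / 117.8 = 2.2156
(10T/I)^a = 2.2156^2.637 = 8.1482
Uncorrected PET = 16 × 8.1482 = 130.371 mm
Correction = (N/12)(d/30) = (12.0/12)(31/30) = 1.0333
PET = 130.371 × 1.0333 = 134.712 mm/month

134.7 mm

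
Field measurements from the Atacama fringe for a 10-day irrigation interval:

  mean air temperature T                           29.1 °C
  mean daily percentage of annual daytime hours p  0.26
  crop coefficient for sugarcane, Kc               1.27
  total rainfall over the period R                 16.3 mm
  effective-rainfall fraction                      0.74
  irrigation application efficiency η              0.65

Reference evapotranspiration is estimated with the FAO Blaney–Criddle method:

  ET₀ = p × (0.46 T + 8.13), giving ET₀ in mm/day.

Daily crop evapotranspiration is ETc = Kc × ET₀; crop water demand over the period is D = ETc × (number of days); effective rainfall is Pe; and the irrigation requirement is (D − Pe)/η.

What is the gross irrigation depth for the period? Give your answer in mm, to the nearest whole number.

91 mm

ET₀ = 0.26 × (0.46 × 29.1 + 8.13) = 0.26 × 21.516 = 5.5942 mm/d
ETc = Kc × ET₀ = 1.27 × 5.5942 = 7.1046 mm/d
Crop demand D = ETc × 10 d = 7.1046 × 10 = 71.046 mm
Pe = 0.74 × 16.3 = 12.062 mm
D − Pe = 71.046 − 12.062 = 58.984 mm
Gross irrigation = 58.984 / 0.65 = 90.745 mm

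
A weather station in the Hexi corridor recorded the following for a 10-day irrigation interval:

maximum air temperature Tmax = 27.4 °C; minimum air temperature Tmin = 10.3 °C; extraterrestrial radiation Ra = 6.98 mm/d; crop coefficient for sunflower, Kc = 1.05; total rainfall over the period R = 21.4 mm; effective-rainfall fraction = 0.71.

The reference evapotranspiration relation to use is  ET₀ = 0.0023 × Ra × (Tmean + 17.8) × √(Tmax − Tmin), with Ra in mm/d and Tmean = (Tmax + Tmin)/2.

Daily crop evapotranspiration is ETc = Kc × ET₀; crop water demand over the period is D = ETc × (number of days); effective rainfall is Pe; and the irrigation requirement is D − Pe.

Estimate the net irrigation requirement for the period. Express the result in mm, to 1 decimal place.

10.4 mm

Tmean = (27.4 + 10.3)/2 = 18.85 °C
ET₀ = 0.0023 × 6.98 × (18.85 + 17.8) × √17.1 = 0.0023 × 6.98 × 36.65 × 4.1352 = 2.4331 mm/d
ETc = Kc × ET₀ = 1.05 × 2.4331 = 2.5548 mm/d
Crop demand D = ETc × 10 d = 2.5548 × 10 = 25.548 mm
Pe = 0.71 × 21.4 = 15.194 mm
D − Pe = 25.548 − 15.194 = 10.354 mm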